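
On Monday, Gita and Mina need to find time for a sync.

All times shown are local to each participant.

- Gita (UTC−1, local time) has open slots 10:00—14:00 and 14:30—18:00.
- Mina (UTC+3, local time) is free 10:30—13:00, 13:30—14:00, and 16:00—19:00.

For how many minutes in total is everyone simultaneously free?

Gita → UTC: 11:00–15:00, 15:30–19:00.
Mina → UTC: 07:30–10:00, 10:30–11:00, 13:00–16:00.
Gita ∩ Mina: 13:00–15:00, 15:30–16:00.
Total common minutes: 120 + 30 = 150.

150 minutes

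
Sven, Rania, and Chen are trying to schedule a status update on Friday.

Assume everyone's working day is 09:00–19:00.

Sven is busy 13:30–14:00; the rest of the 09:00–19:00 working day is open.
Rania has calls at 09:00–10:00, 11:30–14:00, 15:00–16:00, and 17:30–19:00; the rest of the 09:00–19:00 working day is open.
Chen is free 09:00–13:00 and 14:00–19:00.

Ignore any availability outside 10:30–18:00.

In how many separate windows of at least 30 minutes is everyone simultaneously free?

Sven free within 09:00–19:00: 09:00–13:30, 14:00–19:00.
Rania free within 09:00–19:00: 10:00–11:30, 14:00–15:00, 16:00–17:30.
Sven ∩ Rania: 10:00–11:30, 14:00–15:00, 16:00–17:30.
Sven ∩ Rania ∩ Chen: 10:00–11:30, 14:00–15:00, 16:00–17:30.
Restricted to 10:30–18:00: 10:30–11:30, 14:00–15:00, 16:00–17:30.
Windows ≥ 30 min: 10:30–11:30, 14:00–15:00, 16:00–17:30.
That's 3 windows.

3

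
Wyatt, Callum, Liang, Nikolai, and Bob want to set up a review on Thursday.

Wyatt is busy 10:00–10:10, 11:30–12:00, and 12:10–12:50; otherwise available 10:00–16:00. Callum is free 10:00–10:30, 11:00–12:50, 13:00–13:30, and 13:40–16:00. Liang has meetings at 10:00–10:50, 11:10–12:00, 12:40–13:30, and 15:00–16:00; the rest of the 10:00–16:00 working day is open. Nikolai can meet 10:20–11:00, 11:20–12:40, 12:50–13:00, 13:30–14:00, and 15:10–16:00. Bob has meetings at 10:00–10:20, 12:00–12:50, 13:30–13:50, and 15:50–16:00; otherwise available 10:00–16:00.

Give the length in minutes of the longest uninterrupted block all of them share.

10 minutes

Wyatt free within 10:00–16:00: 10:10–11:30, 12:00–12:10, 12:50–16:00.
Liang free within 10:00–16:00: 10:50–11:10, 12:00–12:40, 13:30–15:00.
Bob free within 10:00–16:00: 10:20–12:00, 12:50–13:30, 13:50–15:50.
Wyatt ∩ Callum: 10:10–10:30, 11:00–11:30, 12:00–12:10, 13:00–13:30, 13:40–16:00.
Wyatt ∩ Callum ∩ Liang: 11:00–11:10, 12:00–12:10, 13:40–15:00.
Wyatt ∩ Callum ∩ Liang ∩ Nikolai: 12:00–12:10, 13:40–14:00.
Wyatt ∩ Callum ∩ Liang ∩ Nikolai ∩ Bob: 13:50–14:00.
Single common window of 10 minutes.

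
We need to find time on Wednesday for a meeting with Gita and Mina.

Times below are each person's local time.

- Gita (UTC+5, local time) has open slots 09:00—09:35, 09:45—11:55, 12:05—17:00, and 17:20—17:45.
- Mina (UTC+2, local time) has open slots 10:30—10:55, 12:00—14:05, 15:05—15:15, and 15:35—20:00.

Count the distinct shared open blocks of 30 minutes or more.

1

Gita → UTC: 04:00–04:35, 04:45–06:55, 07:05–12:00, 12:20–12:45.
Mina → UTC: 08:30–08:55, 10:00–12:05, 13:05–13:15, 13:35–18:00.
Gita ∩ Mina: 08:30–08:55, 10:00–12:00.
Windows ≥ 30 min: 10:00–12:00.
That's 1 window.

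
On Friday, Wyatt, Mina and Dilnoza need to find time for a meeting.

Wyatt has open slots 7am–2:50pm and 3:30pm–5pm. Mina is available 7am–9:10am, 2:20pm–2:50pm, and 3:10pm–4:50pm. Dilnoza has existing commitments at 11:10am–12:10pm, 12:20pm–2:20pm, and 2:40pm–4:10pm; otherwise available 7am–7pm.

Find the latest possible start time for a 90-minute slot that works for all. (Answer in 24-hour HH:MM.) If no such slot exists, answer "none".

Dilnoza free within 07:00–19:00: 07:00–11:10, 12:10–12:20, 14:20–14:40, 16:10–19:00.
Wyatt ∩ Mina: 07:00–09:10, 14:20–14:50, 15:30–16:50.
Wyatt ∩ Mina ∩ Dilnoza: 07:00–09:10, 14:20–14:40, 16:10–16:50.
Windows ≥ 90 min: 07:00–09:10.
Latest start in the last window 07:00–09:10 is 09:10 − 90 min = 07:40.

07:40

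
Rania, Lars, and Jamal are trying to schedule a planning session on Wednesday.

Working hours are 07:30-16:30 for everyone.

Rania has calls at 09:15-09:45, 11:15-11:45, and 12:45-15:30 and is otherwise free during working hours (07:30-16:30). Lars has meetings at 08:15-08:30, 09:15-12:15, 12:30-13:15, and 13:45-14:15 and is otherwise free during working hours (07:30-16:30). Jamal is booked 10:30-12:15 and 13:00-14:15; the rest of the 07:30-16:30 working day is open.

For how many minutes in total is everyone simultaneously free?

165 minutes

Rania free within 07:30–16:30: 07:30–09:15, 09:45–11:15, 11:45–12:45, 15:30–16:30.
Lars free within 07:30–16:30: 07:30–08:15, 08:30–09:15, 12:15–12:30, 13:15–13:45, 14:15–16:30.
Jamal free within 07:30–16:30: 07:30–10:30, 12:15–13:00, 14:15–16:30.
Rania ∩ Lars: 07:30–08:15, 08:30–09:15, 12:15–12:30, 15:30–16:30.
Rania ∩ Lars ∩ Jamal: 07:30–08:15, 08:30–09:15, 12:15–12:30, 15:30–16:30.
Total common minutes: 45 + 45 + 15 + 60 = 165.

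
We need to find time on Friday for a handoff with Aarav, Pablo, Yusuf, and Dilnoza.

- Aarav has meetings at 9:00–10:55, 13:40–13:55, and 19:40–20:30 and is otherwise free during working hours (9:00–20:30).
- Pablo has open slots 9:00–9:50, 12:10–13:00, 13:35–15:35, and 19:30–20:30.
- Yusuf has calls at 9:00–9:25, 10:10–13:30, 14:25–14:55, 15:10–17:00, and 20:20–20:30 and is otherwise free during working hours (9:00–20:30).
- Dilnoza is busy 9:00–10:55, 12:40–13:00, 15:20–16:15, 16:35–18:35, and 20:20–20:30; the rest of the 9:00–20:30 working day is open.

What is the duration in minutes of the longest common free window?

Aarav free within 09:00–20:30: 10:55–13:40, 13:55–19:40.
Yusuf free within 09:00–20:30: 09:25–10:10, 13:30–14:25, 14:55–15:10, 17:00–20:20.
Dilnoza free within 09:00–20:30: 10:55–12:40, 13:00–15:20, 16:15–16:35, 18:35–20:20.
Aarav ∩ Pablo: 12:10–13:00, 13:35–13:40, 13:55–15:35, 19:30–19:40.
Aarav ∩ Pablo ∩ Yusuf: 13:35–13:40, 13:55–14:25, 14:55–15:10, 19:30–19:40.
Aarav ∩ Pablo ∩ Yusuf ∩ Dilnoza: 13:35–13:40, 13:55–14:25, 14:55–15:10, 19:30–19:40.
Common window lengths: 5, 30, 15, 10 min; longest is 30.

30 minutes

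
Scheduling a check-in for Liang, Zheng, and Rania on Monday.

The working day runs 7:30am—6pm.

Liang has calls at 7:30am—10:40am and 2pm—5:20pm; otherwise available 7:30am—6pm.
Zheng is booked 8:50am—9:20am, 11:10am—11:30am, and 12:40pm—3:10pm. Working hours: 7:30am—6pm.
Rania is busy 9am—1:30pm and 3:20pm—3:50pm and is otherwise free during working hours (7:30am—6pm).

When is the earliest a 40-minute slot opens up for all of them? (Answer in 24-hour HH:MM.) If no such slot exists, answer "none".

Liang free within 07:30–18:00: 10:40–14:00, 17:20–18:00.
Zheng free within 07:30–18:00: 07:30–08:50, 09:20–11:10, 11:30–12:40, 15:10–18:00.
Rania free within 07:30–18:00: 07:30–09:00, 13:30–15:20, 15:50–18:00.
Liang ∩ Zheng: 10:40–11:10, 11:30–12:40, 17:20–18:00.
Liang ∩ Zheng ∩ Rania: 17:20–18:00.
Windows ≥ 40 min: 17:20–18:00.
Earliest such window starts at 17:20.

17:20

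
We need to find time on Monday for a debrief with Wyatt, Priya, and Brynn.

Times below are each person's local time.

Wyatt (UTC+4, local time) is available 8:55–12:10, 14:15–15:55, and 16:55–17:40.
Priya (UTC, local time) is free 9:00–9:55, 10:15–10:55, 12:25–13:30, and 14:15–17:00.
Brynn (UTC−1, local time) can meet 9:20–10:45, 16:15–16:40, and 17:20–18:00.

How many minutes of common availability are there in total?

35 minutes

Wyatt → UTC: 04:55–08:10, 10:15–11:55, 12:55–13:40.
Priya → UTC: 09:00–09:55, 10:15–10:55, 12:25–13:30, 14:15–17:00.
Brynn → UTC: 10:20–11:45, 17:15–17:40, 18:20–19:00.
Wyatt ∩ Priya: 10:15–10:55, 12:55–13:30.
Wyatt ∩ Priya ∩ Brynn: 10:20–10:55.
Total common minutes: 35.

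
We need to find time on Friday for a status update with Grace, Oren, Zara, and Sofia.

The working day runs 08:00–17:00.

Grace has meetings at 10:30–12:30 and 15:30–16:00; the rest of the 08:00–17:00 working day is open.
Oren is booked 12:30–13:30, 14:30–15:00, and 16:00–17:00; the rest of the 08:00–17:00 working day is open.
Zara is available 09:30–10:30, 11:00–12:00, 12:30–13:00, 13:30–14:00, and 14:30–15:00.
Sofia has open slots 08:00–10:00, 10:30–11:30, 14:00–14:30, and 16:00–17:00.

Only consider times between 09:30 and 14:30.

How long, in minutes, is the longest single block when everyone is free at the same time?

30 minutes

Grace free within 08:00–17:00: 08:00–10:30, 12:30–15:30, 16:00–17:00.
Oren free within 08:00–17:00: 08:00–12:30, 13:30–14:30, 15:00–16:00.
Grace ∩ Oren: 08:00–10:30, 13:30–14:30, 15:00–15:30.
Grace ∩ Oren ∩ Zara: 09:30–10:30, 13:30–14:00.
Grace ∩ Oren ∩ Zara ∩ Sofia: 09:30–10:00.
Restricted to 09:30–14:30: 09:30–10:00.
Single common window of 30 minutes.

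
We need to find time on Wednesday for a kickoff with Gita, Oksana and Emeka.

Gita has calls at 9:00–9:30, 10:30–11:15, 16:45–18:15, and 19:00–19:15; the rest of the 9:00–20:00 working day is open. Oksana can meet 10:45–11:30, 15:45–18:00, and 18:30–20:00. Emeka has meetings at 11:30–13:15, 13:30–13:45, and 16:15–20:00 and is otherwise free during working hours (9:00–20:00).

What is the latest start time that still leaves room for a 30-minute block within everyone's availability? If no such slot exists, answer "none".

15:45

Gita free within 09:00–20:00: 09:30–10:30, 11:15–16:45, 18:15–19:00, 19:15–20:00.
Emeka free within 09:00–20:00: 09:00–11:30, 13:15–13:30, 13:45–16:15.
Gita ∩ Oksana: 11:15–11:30, 15:45–16:45, 18:30–19:00, 19:15–20:00.
Gita ∩ Oksana ∩ Emeka: 11:15–11:30, 15:45–16:15.
Windows ≥ 30 min: 15:45–16:15.
Latest start in the last window 15:45–16:15 is 16:15 − 30 min = 15:45.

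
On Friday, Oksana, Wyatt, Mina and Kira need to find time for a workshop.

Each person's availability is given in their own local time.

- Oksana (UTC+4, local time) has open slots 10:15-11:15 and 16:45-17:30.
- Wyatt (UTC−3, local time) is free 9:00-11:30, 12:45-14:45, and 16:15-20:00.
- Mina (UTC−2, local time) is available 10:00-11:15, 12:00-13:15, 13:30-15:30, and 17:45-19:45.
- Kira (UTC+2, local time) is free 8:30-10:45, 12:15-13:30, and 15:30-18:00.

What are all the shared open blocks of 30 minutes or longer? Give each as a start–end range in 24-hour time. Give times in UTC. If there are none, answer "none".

none

Oksana → UTC: 06:15–07:15, 12:45–13:30.
Wyatt → UTC: 12:00–14:30, 15:45–17:45, 19:15–23:00.
Mina → UTC: 12:00–13:15, 14:00–15:15, 15:30–17:30, 19:45–21:45.
Kira → UTC: 06:30–08:45, 10:15–11:30, 13:30–16:00.
Oksana ∩ Wyatt: 12:45–13:30.
Oksana ∩ Wyatt ∩ Mina: 12:45–13:15.
Oksana ∩ Wyatt ∩ Mina ∩ Kira: (none).
Windows ≥ 30 min: (none).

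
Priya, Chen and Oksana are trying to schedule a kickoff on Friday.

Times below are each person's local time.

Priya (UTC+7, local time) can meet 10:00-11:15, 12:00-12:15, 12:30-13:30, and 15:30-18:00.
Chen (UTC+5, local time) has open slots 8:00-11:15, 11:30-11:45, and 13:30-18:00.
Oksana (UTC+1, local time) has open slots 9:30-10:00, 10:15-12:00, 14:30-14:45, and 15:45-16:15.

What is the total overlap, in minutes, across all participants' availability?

135 minutes

Priya → UTC: 03:00–04:15, 05:00–05:15, 05:30–06:30, 08:30–11:00.
Chen → UTC: 03:00–06:15, 06:30–06:45, 08:30–13:00.
Oksana → UTC: 08:30–09:00, 09:15–11:00, 13:30–13:45, 14:45–15:15.
Priya ∩ Chen: 03:00–04:15, 05:00–05:15, 05:30–06:15, 08:30–11:00.
Priya ∩ Chen ∩ Oksana: 08:30–09:00, 09:15–11:00.
Total common minutes: 30 + 105 = 135.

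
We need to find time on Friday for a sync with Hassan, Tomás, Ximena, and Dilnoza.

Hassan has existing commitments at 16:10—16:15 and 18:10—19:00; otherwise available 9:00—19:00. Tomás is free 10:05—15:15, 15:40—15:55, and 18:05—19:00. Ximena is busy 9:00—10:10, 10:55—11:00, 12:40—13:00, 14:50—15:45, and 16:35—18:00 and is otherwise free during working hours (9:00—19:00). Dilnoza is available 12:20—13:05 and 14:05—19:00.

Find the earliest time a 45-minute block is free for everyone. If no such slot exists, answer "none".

Hassan free within 09:00–19:00: 09:00–16:10, 16:15–18:10.
Ximena free within 09:00–19:00: 10:10–10:55, 11:00–12:40, 13:00–14:50, 15:45–16:35, 18:00–19:00.
Hassan ∩ Tomás: 10:05–15:15, 15:40–15:55, 18:05–18:10.
Hassan ∩ Tomás ∩ Ximena: 10:10–10:55, 11:00–12:40, 13:00–14:50, 15:45–15:55, 18:05–18:10.
Hassan ∩ Tomás ∩ Ximena ∩ Dilnoza: 12:20–12:40, 13:00–13:05, 14:05–14:50, 15:45–15:55, 18:05–18:10.
Windows ≥ 45 min: 14:05–14:50.
Earliest such window starts at 14:05.

14:05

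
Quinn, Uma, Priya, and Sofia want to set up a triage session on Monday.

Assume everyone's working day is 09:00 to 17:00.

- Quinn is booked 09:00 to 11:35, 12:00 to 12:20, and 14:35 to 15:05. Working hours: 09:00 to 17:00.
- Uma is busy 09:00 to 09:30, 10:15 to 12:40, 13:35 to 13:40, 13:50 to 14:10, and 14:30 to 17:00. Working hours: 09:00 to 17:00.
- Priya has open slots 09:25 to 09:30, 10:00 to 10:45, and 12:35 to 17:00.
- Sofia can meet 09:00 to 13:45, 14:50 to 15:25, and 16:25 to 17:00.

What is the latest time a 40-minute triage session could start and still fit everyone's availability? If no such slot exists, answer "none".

Quinn free within 09:00–17:00: 11:35–12:00, 12:20–14:35, 15:05–17:00.
Uma free within 09:00–17:00: 09:30–10:15, 12:40–13:35, 13:40–13:50, 14:10–14:30.
Quinn ∩ Uma: 12:40–13:35, 13:40–13:50, 14:10–14:30.
Quinn ∩ Uma ∩ Priya: 12:40–13:35, 13:40–13:50, 14:10–14:30.
Quinn ∩ Uma ∩ Priya ∩ Sofia: 12:40–13:35, 13:40–13:45.
Windows ≥ 40 min: 12:40–13:35.
Latest start in the last window 12:40–13:35 is 13:35 − 40 min = 12:55.

12:55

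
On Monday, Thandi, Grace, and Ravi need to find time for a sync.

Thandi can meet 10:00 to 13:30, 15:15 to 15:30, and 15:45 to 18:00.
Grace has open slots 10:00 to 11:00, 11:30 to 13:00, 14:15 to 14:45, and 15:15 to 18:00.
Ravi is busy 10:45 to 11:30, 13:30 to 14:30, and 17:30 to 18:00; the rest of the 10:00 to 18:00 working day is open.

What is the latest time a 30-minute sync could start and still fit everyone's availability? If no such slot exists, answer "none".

17:00

Ravi free within 10:00–18:00: 10:00–10:45, 11:30–13:30, 14:30–17:30.
Thandi ∩ Grace: 10:00–11:00, 11:30–13:00, 15:15–15:30, 15:45–18:00.
Thandi ∩ Grace ∩ Ravi: 10:00–10:45, 11:30–13:00, 15:15–15:30, 15:45–17:30.
Windows ≥ 30 min: 10:00–10:45, 11:30–13:00, 15:45–17:30.
Latest start in the last window 15:45–17:30 is 17:30 − 30 min = 17:00.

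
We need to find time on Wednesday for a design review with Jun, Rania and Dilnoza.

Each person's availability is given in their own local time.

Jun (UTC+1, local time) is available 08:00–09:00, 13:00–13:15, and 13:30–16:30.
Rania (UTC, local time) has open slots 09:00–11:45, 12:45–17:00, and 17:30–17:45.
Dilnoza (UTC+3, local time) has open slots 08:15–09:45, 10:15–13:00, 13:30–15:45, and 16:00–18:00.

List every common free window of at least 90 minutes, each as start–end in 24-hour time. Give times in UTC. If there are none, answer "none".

Jun → UTC: 07:00–08:00, 12:00–12:15, 12:30–15:30.
Rania → UTC: 09:00–11:45, 12:45–17:00, 17:30–17:45.
Dilnoza → UTC: 05:15–06:45, 07:15–10:00, 10:30–12:45, 13:00–15:00.
Jun ∩ Rania: 12:45–15:30.
Jun ∩ Rania ∩ Dilnoza: 13:00–15:00.
Windows ≥ 90 min: 13:00–15:00.

13:00–15:00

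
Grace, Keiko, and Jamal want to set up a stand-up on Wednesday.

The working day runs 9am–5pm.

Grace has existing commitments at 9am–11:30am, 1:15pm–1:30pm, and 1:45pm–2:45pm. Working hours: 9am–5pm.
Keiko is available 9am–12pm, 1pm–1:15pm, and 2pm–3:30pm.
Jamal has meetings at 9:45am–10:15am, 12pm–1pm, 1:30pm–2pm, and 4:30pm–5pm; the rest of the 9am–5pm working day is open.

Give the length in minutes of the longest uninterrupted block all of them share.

45 minutes

Grace free within 09:00–17:00: 11:30–13:15, 13:30–13:45, 14:45–17:00.
Jamal free within 09:00–17:00: 09:00–09:45, 10:15–12:00, 13:00–13:30, 14:00–16:30.
Grace ∩ Keiko: 11:30–12:00, 13:00–13:15, 14:45–15:30.
Grace ∩ Keiko ∩ Jamal: 11:30–12:00, 13:00–13:15, 14:45–15:30.
Common window lengths: 30, 15, 45 min; longest is 45.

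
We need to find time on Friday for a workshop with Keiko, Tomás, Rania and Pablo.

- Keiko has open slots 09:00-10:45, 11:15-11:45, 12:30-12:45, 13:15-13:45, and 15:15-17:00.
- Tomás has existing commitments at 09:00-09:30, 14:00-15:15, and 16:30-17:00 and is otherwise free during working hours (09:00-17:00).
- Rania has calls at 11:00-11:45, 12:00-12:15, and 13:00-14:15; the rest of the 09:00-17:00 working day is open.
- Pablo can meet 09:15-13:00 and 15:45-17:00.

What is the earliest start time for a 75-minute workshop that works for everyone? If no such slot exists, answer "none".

09:30

Tomás free within 09:00–17:00: 09:30–14:00, 15:15–16:30.
Rania free within 09:00–17:00: 09:00–11:00, 11:45–12:00, 12:15–13:00, 14:15–17:00.
Keiko ∩ Tomás: 09:30–10:45, 11:15–11:45, 12:30–12:45, 13:15–13:45, 15:15–16:30.
Keiko ∩ Tomás ∩ Rania: 09:30–10:45, 12:30–12:45, 15:15–16:30.
Keiko ∩ Tomás ∩ Rania ∩ Pablo: 09:30–10:45, 12:30–12:45, 15:45–16:30.
Windows ≥ 75 min: 09:30–10:45.
Earliest such window starts at 09:30.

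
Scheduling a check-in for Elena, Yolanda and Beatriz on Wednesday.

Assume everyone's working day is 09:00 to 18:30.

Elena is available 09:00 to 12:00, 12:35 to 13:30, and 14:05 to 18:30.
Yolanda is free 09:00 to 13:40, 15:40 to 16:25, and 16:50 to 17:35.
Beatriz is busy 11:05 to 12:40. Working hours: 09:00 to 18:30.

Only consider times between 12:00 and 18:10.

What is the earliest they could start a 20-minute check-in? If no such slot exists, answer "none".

12:40

Beatriz free within 09:00–18:30: 09:00–11:05, 12:40–18:30.
Elena ∩ Yolanda: 09:00–12:00, 12:35–13:30, 15:40–16:25, 16:50–17:35.
Elena ∩ Yolanda ∩ Beatriz: 09:00–11:05, 12:40–13:30, 15:40–16:25, 16:50–17:35.
Restricted to 12:00–18:10: 12:40–13:30, 15:40–16:25, 16:50–17:35.
Windows ≥ 20 min: 12:40–13:30, 15:40–16:25, 16:50–17:35.
Earliest such window starts at 12:40.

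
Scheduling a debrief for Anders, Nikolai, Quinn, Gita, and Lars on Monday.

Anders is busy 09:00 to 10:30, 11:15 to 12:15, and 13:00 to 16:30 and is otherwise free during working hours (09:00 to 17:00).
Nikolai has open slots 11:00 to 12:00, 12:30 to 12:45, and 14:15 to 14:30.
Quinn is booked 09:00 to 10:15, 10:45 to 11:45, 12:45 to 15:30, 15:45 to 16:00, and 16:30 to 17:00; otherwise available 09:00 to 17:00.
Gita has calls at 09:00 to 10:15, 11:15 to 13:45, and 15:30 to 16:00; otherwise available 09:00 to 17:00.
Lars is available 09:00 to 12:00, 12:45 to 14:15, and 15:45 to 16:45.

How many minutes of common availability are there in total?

Anders free within 09:00–17:00: 10:30–11:15, 12:15–13:00, 16:30–17:00.
Quinn free within 09:00–17:00: 10:15–10:45, 11:45–12:45, 15:30–15:45, 16:00–16:30.
Gita free within 09:00–17:00: 10:15–11:15, 13:45–15:30, 16:00–17:00.
Anders ∩ Nikolai: 11:00–11:15, 12:30–12:45.
Anders ∩ Nikolai ∩ Quinn: 12:30–12:45.
Anders ∩ Nikolai ∩ Quinn ∩ Gita: (none).
Anders ∩ Nikolai ∩ Quinn ∩ Gita ∩ Lars: (none).
Total common minutes: 0.

0 minutes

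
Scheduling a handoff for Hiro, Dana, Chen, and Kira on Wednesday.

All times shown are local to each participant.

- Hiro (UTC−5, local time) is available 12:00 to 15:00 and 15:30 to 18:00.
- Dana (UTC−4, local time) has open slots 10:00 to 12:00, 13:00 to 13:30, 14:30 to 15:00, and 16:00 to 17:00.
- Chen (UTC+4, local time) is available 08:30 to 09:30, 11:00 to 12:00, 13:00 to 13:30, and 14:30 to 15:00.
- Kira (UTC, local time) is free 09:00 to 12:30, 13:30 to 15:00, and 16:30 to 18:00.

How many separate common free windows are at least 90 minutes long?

0

Hiro → UTC: 17:00–20:00, 20:30–23:00.
Dana → UTC: 14:00–16:00, 17:00–17:30, 18:30–19:00, 20:00–21:00.
Chen → UTC: 04:30–05:30, 07:00–08:00, 09:00–09:30, 10:30–11:00.
Kira → UTC: 09:00–12:30, 13:30–15:00, 16:30–18:00.
Hiro ∩ Dana: 17:00–17:30, 18:30–19:00, 20:30–21:00.
Hiro ∩ Dana ∩ Chen: (none).
Hiro ∩ Dana ∩ Chen ∩ Kira: (none).
Windows ≥ 90 min: (none).
That's 0 windows.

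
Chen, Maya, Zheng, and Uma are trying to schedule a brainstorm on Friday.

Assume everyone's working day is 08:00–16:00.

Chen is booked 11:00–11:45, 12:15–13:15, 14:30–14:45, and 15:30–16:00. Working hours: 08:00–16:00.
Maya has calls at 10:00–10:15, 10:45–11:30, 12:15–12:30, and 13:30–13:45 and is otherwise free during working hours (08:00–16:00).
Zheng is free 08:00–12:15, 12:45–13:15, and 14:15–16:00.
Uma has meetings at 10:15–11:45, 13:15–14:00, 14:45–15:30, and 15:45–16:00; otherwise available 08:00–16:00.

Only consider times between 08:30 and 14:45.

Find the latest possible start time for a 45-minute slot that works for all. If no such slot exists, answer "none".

09:15

Chen free within 08:00–16:00: 08:00–11:00, 11:45–12:15, 13:15–14:30, 14:45–15:30.
Maya free within 08:00–16:00: 08:00–10:00, 10:15–10:45, 11:30–12:15, 12:30–13:30, 13:45–16:00.
Uma free within 08:00–16:00: 08:00–10:15, 11:45–13:15, 14:00–14:45, 15:30–15:45.
Chen ∩ Maya: 08:00–10:00, 10:15–10:45, 11:45–12:15, 13:15–13:30, 13:45–14:30, 14:45–15:30.
Chen ∩ Maya ∩ Zheng: 08:00–10:00, 10:15–10:45, 11:45–12:15, 14:15–14:30, 14:45–15:30.
Chen ∩ Maya ∩ Zheng ∩ Uma: 08:00–10:00, 11:45–12:15, 14:15–14:30.
Restricted to 08:30–14:45: 08:30–10:00, 11:45–12:15, 14:15–14:30.
Windows ≥ 45 min: 08:30–10:00.
Latest start in the last window 08:30–10:00 is 10:00 − 45 min = 09:15.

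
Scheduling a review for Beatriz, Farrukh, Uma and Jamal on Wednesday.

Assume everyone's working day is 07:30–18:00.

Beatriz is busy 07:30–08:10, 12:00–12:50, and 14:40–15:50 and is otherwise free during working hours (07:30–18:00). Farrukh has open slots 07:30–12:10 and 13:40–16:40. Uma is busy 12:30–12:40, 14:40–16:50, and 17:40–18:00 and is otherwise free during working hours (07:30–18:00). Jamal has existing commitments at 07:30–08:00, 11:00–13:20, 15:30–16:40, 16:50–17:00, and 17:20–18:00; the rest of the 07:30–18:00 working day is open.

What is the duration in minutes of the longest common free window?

Beatriz free within 07:30–18:00: 08:10–12:00, 12:50–14:40, 15:50–18:00.
Uma free within 07:30–18:00: 07:30–12:30, 12:40–14:40, 16:50–17:40.
Jamal free within 07:30–18:00: 08:00–11:00, 13:20–15:30, 16:40–16:50, 17:00–17:20.
Beatriz ∩ Farrukh: 08:10–12:00, 13:40–14:40, 15:50–16:40.
Beatriz ∩ Farrukh ∩ Uma: 08:10–12:00, 13:40–14:40.
Beatriz ∩ Farrukh ∩ Uma ∩ Jamal: 08:10–11:00, 13:40–14:40.
Common window lengths: 170, 60 min; longest is 170.

170 minutes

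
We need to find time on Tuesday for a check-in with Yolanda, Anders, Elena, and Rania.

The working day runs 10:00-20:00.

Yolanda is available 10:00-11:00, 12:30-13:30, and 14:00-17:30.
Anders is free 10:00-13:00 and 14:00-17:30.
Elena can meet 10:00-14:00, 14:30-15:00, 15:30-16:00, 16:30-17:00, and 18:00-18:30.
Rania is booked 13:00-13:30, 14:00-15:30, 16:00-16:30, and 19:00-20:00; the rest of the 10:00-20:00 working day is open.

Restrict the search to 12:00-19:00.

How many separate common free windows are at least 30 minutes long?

3

Rania free within 10:00–20:00: 10:00–13:00, 13:30–14:00, 15:30–16:00, 16:30–19:00.
Yolanda ∩ Anders: 10:00–11:00, 12:30–13:00, 14:00–17:30.
Yolanda ∩ Anders ∩ Elena: 10:00–11:00, 12:30–13:00, 14:30–15:00, 15:30–16:00, 16:30–17:00.
Yolanda ∩ Anders ∩ Elena ∩ Rania: 10:00–11:00, 12:30–13:00, 15:30–16:00, 16:30–17:00.
Restricted to 12:00–19:00: 12:30–13:00, 15:30–16:00, 16:30–17:00.
Windows ≥ 30 min: 12:30–13:00, 15:30–16:00, 16:30–17:00.
That's 3 windows.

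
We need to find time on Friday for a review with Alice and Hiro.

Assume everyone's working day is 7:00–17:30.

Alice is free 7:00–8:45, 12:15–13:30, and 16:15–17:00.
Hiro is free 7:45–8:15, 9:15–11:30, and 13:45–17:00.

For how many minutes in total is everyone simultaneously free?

Alice ∩ Hiro: 07:45–08:15, 16:15–17:00.
Total common minutes: 30 + 45 = 75.

75 minutes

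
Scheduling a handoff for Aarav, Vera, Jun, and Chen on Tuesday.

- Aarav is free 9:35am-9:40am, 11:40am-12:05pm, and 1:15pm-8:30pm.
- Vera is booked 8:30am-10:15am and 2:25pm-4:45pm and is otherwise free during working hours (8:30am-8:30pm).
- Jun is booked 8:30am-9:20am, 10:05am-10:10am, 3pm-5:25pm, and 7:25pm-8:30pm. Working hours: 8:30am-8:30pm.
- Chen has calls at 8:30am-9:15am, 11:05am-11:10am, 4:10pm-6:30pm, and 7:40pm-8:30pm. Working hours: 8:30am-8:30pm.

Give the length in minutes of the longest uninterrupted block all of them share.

Vera free within 08:30–20:30: 10:15–14:25, 16:45–20:30.
Jun free within 08:30–20:30: 09:20–10:05, 10:10–15:00, 17:25–19:25.
Chen free within 08:30–20:30: 09:15–11:05, 11:10–16:10, 18:30–19:40.
Aarav ∩ Vera: 11:40–12:05, 13:15–14:25, 16:45–20:30.
Aarav ∩ Vera ∩ Jun: 11:40–12:05, 13:15–14:25, 17:25–19:25.
Aarav ∩ Vera ∩ Jun ∩ Chen: 11:40–12:05, 13:15–14:25, 18:30–19:25.
Common window lengths: 25, 70, 55 min; longest is 70.

70 minutes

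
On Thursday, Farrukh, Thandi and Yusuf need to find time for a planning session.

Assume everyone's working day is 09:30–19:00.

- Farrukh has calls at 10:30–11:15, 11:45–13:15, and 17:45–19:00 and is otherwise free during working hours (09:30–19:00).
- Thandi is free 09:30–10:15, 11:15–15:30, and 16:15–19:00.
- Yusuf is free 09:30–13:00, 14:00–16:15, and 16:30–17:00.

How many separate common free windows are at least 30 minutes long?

Farrukh free within 09:30–19:00: 09:30–10:30, 11:15–11:45, 13:15–17:45.
Farrukh ∩ Thandi: 09:30–10:15, 11:15–11:45, 13:15–15:30, 16:15–17:45.
Farrukh ∩ Thandi ∩ Yusuf: 09:30–10:15, 11:15–11:45, 14:00–15:30, 16:30–17:00.
Windows ≥ 30 min: 09:30–10:15, 11:15–11:45, 14:00–15:30, 16:30–17:00.
That's 4 windows.

4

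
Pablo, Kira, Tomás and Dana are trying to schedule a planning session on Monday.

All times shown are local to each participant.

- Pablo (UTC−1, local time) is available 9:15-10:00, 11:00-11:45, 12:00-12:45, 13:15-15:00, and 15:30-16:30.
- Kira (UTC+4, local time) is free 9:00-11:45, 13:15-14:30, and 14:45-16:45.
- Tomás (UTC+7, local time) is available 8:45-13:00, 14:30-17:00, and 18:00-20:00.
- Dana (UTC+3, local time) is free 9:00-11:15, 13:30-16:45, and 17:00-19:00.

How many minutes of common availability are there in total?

45 minutes

Pablo → UTC: 10:15–11:00, 12:00–12:45, 13:00–13:45, 14:15–16:00, 16:30–17:30.
Kira → UTC: 05:00–07:45, 09:15–10:30, 10:45–12:45.
Tomás → UTC: 01:45–06:00, 07:30–10:00, 11:00–13:00.
Dana → UTC: 06:00–08:15, 10:30–13:45, 14:00–16:00.
Pablo ∩ Kira: 10:15–10:30, 10:45–11:00, 12:00–12:45.
Pablo ∩ Kira ∩ Tomás: 12:00–12:45.
Pablo ∩ Kira ∩ Tomás ∩ Dana: 12:00–12:45.
Total common minutes: 45.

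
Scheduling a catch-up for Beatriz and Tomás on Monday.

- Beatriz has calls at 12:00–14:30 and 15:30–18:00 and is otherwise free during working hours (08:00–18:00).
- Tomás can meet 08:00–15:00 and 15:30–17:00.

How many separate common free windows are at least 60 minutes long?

Beatriz free within 08:00–18:00: 08:00–12:00, 14:30–15:30.
Beatriz ∩ Tomás: 08:00–12:00, 14:30–15:00.
Windows ≥ 60 min: 08:00–12:00.
That's 1 window.

1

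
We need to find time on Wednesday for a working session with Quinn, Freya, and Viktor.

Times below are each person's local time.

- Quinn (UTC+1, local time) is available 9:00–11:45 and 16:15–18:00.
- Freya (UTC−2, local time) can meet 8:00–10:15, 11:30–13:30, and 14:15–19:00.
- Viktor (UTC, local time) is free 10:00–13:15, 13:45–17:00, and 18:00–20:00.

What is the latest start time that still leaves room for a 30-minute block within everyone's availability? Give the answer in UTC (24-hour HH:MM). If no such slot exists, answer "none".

Quinn → UTC: 08:00–10:45, 15:15–17:00.
Freya → UTC: 10:00–12:15, 13:30–15:30, 16:15–21:00.
Viktor → UTC: 10:00–13:15, 13:45–17:00, 18:00–20:00.
Quinn ∩ Freya: 10:00–10:45, 15:15–15:30, 16:15–17:00.
Quinn ∩ Freya ∩ Viktor: 10:00–10:45, 15:15–15:30, 16:15–17:00.
Windows ≥ 30 min: 10:00–10:45, 16:15–17:00.
Latest start in the last window 16:15–17:00 is 17:00 − 30 min = 16:30.

16:30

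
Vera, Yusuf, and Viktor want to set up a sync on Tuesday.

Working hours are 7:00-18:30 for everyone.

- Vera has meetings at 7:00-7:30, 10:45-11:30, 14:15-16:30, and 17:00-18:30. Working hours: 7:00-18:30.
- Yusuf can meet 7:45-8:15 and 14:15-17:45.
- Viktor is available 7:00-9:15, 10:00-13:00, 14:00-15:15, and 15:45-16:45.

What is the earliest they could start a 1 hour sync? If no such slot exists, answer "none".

Vera free within 07:00–18:30: 07:30–10:45, 11:30–14:15, 16:30–17:00.
Vera ∩ Yusuf: 07:45–08:15, 16:30–17:00.
Vera ∩ Yusuf ∩ Viktor: 07:45–08:15, 16:30–16:45.
Windows ≥ 60 min: (none).

none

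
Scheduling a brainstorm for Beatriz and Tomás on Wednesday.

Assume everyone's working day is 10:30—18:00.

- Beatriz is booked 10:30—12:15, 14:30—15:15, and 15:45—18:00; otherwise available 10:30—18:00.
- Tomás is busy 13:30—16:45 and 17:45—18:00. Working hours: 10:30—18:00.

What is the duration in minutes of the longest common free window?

75 minutes

Beatriz free within 10:30–18:00: 12:15–14:30, 15:15–15:45.
Tomás free within 10:30–18:00: 10:30–13:30, 16:45–17:45.
Beatriz ∩ Tomás: 12:15–13:30.
Single common window of 75 minutes.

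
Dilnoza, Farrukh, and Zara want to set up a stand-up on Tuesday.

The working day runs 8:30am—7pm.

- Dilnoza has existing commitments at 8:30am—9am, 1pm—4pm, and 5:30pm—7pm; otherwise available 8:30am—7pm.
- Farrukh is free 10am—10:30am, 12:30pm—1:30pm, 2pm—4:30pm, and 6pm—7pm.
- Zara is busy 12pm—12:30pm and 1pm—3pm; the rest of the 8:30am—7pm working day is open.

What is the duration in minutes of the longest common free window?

Dilnoza free within 08:30–19:00: 09:00–13:00, 16:00–17:30.
Zara free within 08:30–19:00: 08:30–12:00, 12:30–13:00, 15:00–19:00.
Dilnoza ∩ Farrukh: 10:00–10:30, 12:30–13:00, 16:00–16:30.
Dilnoza ∩ Farrukh ∩ Zara: 10:00–10:30, 12:30–13:00, 16:00–16:30.
Common window lengths: 30, 30, 30 min; longest is 30.

30 minutes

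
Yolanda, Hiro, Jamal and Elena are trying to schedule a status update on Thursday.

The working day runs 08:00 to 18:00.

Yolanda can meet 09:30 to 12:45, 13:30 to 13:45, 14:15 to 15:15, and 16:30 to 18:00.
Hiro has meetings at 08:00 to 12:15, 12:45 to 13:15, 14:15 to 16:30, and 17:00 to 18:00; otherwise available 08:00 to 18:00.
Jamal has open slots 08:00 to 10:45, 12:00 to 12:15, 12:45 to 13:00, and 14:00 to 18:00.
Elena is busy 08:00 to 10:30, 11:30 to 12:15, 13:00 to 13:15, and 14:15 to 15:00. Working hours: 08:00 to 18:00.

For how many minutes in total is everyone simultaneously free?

30 minutes

Hiro free within 08:00–18:00: 12:15–12:45, 13:15–14:15, 16:30–17:00.
Elena free within 08:00–18:00: 10:30–11:30, 12:15–13:00, 13:15–14:15, 15:00–18:00.
Yolanda ∩ Hiro: 12:15–12:45, 13:30–13:45, 16:30–17:00.
Yolanda ∩ Hiro ∩ Jamal: 16:30–17:00.
Yolanda ∩ Hiro ∩ Jamal ∩ Elena: 16:30–17:00.
Total common minutes: 30.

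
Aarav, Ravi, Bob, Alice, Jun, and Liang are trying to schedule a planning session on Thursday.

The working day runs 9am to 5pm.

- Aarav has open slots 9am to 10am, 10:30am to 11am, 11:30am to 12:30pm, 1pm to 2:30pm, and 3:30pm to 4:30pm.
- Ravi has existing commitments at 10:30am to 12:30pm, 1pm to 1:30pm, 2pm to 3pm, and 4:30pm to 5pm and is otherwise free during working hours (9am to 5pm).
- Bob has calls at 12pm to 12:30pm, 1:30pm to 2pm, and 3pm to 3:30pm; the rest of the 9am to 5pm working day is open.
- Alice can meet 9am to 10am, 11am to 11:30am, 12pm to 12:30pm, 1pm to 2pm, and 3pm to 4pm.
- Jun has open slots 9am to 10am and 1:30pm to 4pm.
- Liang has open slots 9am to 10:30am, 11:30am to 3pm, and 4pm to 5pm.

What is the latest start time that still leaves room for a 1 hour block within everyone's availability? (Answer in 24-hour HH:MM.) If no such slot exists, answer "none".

Ravi free within 09:00–17:00: 09:00–10:30, 12:30–13:00, 13:30–14:00, 15:00–16:30.
Bob free within 09:00–17:00: 09:00–12:00, 12:30–13:30, 14:00–15:00, 15:30–17:00.
Aarav ∩ Ravi: 09:00–10:00, 13:30–14:00, 15:30–16:30.
Aarav ∩ Ravi ∩ Bob: 09:00–10:00, 15:30–16:30.
Aarav ∩ Ravi ∩ Bob ∩ Alice: 09:00–10:00, 15:30–16:00.
Aarav ∩ Ravi ∩ Bob ∩ Alice ∩ Jun: 09:00–10:00, 15:30–16:00.
Aarav ∩ Ravi ∩ Bob ∩ Alice ∩ Jun ∩ Liang: 09:00–10:00.
Windows ≥ 60 min: 09:00–10:00.
Latest start in the last window 09:00–10:00 is 10:00 − 60 min = 09:00.

09:00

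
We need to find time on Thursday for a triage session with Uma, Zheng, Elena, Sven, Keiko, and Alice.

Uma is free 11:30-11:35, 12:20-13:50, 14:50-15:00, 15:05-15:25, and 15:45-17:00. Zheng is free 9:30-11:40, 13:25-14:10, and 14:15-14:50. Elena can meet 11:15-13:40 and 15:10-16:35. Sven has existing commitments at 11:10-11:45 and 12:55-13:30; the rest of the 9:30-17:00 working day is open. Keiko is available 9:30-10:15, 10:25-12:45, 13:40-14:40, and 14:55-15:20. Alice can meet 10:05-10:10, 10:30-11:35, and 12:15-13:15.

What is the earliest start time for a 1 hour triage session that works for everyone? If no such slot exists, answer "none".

none

Sven free within 09:30–17:00: 09:30–11:10, 11:45–12:55, 13:30–17:00.
Uma ∩ Zheng: 11:30–11:35, 13:25–13:50.
Uma ∩ Zheng ∩ Elena: 11:30–11:35, 13:25–13:40.
Uma ∩ Zheng ∩ Elena ∩ Sven: 13:30–13:40.
Uma ∩ Zheng ∩ Elena ∩ Sven ∩ Keiko: (none).
Uma ∩ Zheng ∩ Elena ∩ Sven ∩ Keiko ∩ Alice: (none).
Windows ≥ 60 min: (none).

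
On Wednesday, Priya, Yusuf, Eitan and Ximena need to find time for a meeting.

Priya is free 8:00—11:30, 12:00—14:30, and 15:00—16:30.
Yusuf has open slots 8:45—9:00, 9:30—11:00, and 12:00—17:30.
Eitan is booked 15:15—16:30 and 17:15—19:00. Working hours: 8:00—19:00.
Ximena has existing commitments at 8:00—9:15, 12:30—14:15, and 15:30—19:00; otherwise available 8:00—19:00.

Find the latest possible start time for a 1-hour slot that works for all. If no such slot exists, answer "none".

Eitan free within 08:00–19:00: 08:00–15:15, 16:30–17:15.
Ximena free within 08:00–19:00: 09:15–12:30, 14:15–15:30.
Priya ∩ Yusuf: 08:45–09:00, 09:30–11:00, 12:00–14:30, 15:00–16:30.
Priya ∩ Yusuf ∩ Eitan: 08:45–09:00, 09:30–11:00, 12:00–14:30, 15:00–15:15.
Priya ∩ Yusuf ∩ Eitan ∩ Ximena: 09:30–11:00, 12:00–12:30, 14:15–14:30, 15:00–15:15.
Windows ≥ 60 min: 09:30–11:00.
Latest start in the last window 09:30–11:00 is 11:00 − 60 min = 10:00.

10:00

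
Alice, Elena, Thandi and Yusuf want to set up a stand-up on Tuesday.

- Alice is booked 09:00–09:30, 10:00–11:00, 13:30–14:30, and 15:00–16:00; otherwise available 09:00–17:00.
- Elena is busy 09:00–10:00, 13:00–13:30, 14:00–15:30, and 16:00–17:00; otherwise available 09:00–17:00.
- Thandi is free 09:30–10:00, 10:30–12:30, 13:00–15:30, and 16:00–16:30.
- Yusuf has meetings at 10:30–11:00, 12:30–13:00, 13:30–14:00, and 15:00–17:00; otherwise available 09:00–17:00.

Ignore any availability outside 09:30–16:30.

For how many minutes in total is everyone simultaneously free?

90 minutes

Alice free within 09:00–17:00: 09:30–10:00, 11:00–13:30, 14:30–15:00, 16:00–17:00.
Elena free within 09:00–17:00: 10:00–13:00, 13:30–14:00, 15:30–16:00.
Yusuf free within 09:00–17:00: 09:00–10:30, 11:00–12:30, 13:00–13:30, 14:00–15:00.
Alice ∩ Elena: 11:00–13:00.
Alice ∩ Elena ∩ Thandi: 11:00–12:30.
Alice ∩ Elena ∩ Thandi ∩ Yusuf: 11:00–12:30.
Restricted to 09:30–16:30: 11:00–12:30.
Total common minutes: 90.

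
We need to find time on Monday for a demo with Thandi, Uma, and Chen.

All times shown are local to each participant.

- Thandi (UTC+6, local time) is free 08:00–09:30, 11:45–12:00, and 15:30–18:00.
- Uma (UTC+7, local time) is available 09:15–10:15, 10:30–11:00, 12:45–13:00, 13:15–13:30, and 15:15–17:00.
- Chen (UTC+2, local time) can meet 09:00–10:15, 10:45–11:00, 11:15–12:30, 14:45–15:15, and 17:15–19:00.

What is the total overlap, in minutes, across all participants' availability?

Thandi → UTC: 02:00–03:30, 05:45–06:00, 09:30–12:00.
Uma → UTC: 02:15–03:15, 03:30–04:00, 05:45–06:00, 06:15–06:30, 08:15–10:00.
Chen → UTC: 07:00–08:15, 08:45–09:00, 09:15–10:30, 12:45–13:15, 15:15–17:00.
Thandi ∩ Uma: 02:15–03:15, 05:45–06:00, 09:30–10:00.
Thandi ∩ Uma ∩ Chen: 09:30–10:00.
Total common minutes: 30.

30 minutes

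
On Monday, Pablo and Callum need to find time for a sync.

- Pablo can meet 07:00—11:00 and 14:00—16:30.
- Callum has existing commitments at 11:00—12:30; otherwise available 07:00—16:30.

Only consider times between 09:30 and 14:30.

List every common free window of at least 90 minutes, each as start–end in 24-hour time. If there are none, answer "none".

Callum free within 07:00–16:30: 07:00–11:00, 12:30–16:30.
Pablo ∩ Callum: 07:00–11:00, 14:00–16:30.
Restricted to 09:30–14:30: 09:30–11:00, 14:00–14:30.
Windows ≥ 90 min: 09:30–11:00.

09:30–11:00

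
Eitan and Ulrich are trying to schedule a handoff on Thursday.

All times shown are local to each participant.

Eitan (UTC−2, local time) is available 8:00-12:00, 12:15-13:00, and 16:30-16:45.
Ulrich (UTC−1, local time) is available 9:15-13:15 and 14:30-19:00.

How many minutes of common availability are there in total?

Eitan → UTC: 10:00–14:00, 14:15–15:00, 18:30–18:45.
Ulrich → UTC: 10:15–14:15, 15:30–20:00.
Eitan ∩ Ulrich: 10:15–14:00, 18:30–18:45.
Total common minutes: 225 + 15 = 240.

240 minutes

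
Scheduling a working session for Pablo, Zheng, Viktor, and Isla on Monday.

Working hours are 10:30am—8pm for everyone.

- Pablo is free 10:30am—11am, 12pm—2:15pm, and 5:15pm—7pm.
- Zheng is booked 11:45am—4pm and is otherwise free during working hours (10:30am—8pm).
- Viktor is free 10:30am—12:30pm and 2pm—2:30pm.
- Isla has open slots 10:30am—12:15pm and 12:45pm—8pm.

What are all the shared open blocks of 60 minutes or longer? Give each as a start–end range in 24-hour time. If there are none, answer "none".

Zheng free within 10:30–20:00: 10:30–11:45, 16:00–20:00.
Pablo ∩ Zheng: 10:30–11:00, 17:15–19:00.
Pablo ∩ Zheng ∩ Viktor: 10:30–11:00.
Pablo ∩ Zheng ∩ Viktor ∩ Isla: 10:30–11:00.
Windows ≥ 60 min: (none).

none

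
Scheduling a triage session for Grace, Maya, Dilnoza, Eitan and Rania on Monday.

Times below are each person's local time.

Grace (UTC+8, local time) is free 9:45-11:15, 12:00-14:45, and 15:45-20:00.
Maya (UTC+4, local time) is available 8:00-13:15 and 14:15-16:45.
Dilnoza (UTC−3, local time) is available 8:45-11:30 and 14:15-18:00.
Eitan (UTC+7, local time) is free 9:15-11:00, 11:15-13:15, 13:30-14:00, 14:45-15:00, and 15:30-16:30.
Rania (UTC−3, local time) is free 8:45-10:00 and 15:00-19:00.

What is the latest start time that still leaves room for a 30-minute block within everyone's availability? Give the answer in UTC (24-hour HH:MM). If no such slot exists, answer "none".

none

Grace → UTC: 01:45–03:15, 04:00–06:45, 07:45–12:00.
Maya → UTC: 04:00–09:15, 10:15–12:45.
Dilnoza → UTC: 11:45–14:30, 17:15–21:00.
Eitan → UTC: 02:15–04:00, 04:15–06:15, 06:30–07:00, 07:45–08:00, 08:30–09:30.
Rania → UTC: 11:45–13:00, 18:00–22:00.
Grace ∩ Maya: 04:00–06:45, 07:45–09:15, 10:15–12:00.
Grace ∩ Maya ∩ Dilnoza: 11:45–12:00.
Grace ∩ Maya ∩ Dilnoza ∩ Eitan: (none).
Grace ∩ Maya ∩ Dilnoza ∩ Eitan ∩ Rania: (none).
Windows ≥ 30 min: (none).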